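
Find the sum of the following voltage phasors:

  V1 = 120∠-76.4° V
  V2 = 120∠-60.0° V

Step 1 — Convert each phasor to rectangular form:
  V1 = 120·(cos(-76.4°) + j·sin(-76.4°)) = 28.22 - j116.6 V
  V2 = 120·(cos(-60.0°) + j·sin(-60.0°)) = 60 - j103.9 V
Step 2 — Sum components: V_total = 88.22 - j220.6 V.
Step 3 — Convert to polar: |V_total| = 237.5 V, ∠V_total = -68.2°.

V_total = 237.5∠-68.2° V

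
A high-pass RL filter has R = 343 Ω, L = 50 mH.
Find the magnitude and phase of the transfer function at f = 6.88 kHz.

Step 1 — Angular frequency: ω = 2π·6880 = 4.323e+04 rad/s.
Step 2 — Transfer function: H(jω) = jωL/(R + jωL).
Step 3 — Numerator jωL = j·2161; denominator R + jωL = 343 + j2161.
Step 4 — H = 0.9754 + j0.1548.
Step 5 — Magnitude: |H| = 0.9876 (-0.1 dB); phase: φ = 9.0°.

|H| = 0.9876 (-0.1 dB), φ = 9.0°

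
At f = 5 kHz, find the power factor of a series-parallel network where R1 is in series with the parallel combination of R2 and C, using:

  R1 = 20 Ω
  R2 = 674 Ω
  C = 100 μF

Step 1 — Angular frequency: ω = 2π·f = 2π·5000 = 3.142e+04 rad/s.
Step 2 — Component impedances:
  R1: Z = R = 20 Ω
  R2: Z = R = 674 Ω
  C: Z = 1/(jωC) = -j/(ω·C) = 0 - j0.3183 Ω
Step 3 — Parallel branch: R2 || C = 1/(1/R2 + 1/C) = 0.0001503 - j0.3183 Ω.
Step 4 — Series with R1: Z_total = R1 + (R2 || C) = 20 - j0.3183 Ω = 20∠-0.9° Ω.
Step 5 — Power factor: PF = cos(φ) = Re(Z)/|Z| = 20/20.003 = 0.9999.
Step 6 — Type: Im(Z) = -0.3183 ⇒ leading (phase φ = -0.9°).

PF = 0.9999 (leading, φ = -0.9°)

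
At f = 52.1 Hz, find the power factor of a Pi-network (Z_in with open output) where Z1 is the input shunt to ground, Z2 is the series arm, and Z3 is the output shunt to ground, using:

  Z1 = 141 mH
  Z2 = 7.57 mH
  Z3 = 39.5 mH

Step 1 — Angular frequency: ω = 2π·f = 2π·52.1 = 327.4 rad/s.
Step 2 — Component impedances:
  Z1: Z = jωL = j·327.4·0.141 = 0 + j46.16 Ω
  Z2: Z = jωL = j·327.4·0.00757 = 0 + j2.478 Ω
  Z3: Z = jωL = j·327.4·0.0395 = 0 + j12.93 Ω
Step 3 — With open output, the series arm Z2 and the output shunt Z3 appear in series to ground: Z2 + Z3 = 0 + j15.41 Ω.
Step 4 — Parallel with input shunt Z1: Z_in = Z1 || (Z2 + Z3) = 0 + j11.55 Ω = 11.55∠90.0° Ω.
Step 5 — Power factor: PF = cos(φ) = Re(Z)/|Z| = -0/11.55 = -0.
Step 6 — Type: Im(Z) = 11.55 ⇒ lagging (phase φ = 90.0°).

PF = -0 (lagging, φ = 90.0°)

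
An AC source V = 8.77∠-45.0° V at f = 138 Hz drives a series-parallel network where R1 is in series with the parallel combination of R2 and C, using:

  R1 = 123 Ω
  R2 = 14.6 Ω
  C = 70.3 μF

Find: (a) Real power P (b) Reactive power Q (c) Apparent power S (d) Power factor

Step 1 — Angular frequency: ω = 2π·f = 2π·138 = 867.1 rad/s.
Step 2 — Component impedances:
  R1: Z = R = 123 Ω
  R2: Z = R = 14.6 Ω
  C: Z = 1/(jωC) = -j/(ω·C) = 0 - j16.41 Ω
Step 3 — Parallel branch: R2 || C = 1/(1/R2 + 1/C) = 8.147 - j7.251 Ω.
Step 4 — Series with R1: Z_total = R1 + (R2 || C) = 131.1 - j7.251 Ω = 131.3∠-3.2° Ω.
Step 5 — Source phasor: V = 8.77∠-45.0° V = 6.201 - j6.201 V.
Step 6 — Current: I = V / Z = 0.04975 - j0.04453 A = 0.06677∠-41.8° A.
Step 7 — Complex power: S = V·I* = 0.5847 - j0.03232 VA.
Step 8 — Real power: P = Re(S) = 0.5847 W.
Step 9 — Reactive power: Q = Im(S) = -0.03232 VAR.
Step 10 — Apparent power: |S| = 0.5856 VA.
Step 11 — Power factor: PF = P/|S| = 0.9985 (leading).

(a) P = 0.5847 W  (b) Q = -0.03232 VAR  (c) S = 0.5856 VA  (d) PF = 0.9985 (leading)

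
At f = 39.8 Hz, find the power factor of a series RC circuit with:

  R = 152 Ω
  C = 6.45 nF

Step 1 — Angular frequency: ω = 2π·f = 2π·39.8 = 250.1 rad/s.
Step 2 — Component impedances:
  R: Z = R = 152 Ω
  C: Z = 1/(jωC) = -j/(ω·C) = 0 - j6.2e+05 Ω
Step 3 — Series combination: Z_total = R + C = 152 - j6.2e+05 Ω = 6.2e+05∠-90.0° Ω.
Step 4 — Power factor: PF = cos(φ) = Re(Z)/|Z| = 152/6.2e+05 = 0.0002452.
Step 5 — Type: Im(Z) = -6.2e+05 ⇒ leading (phase φ = -90.0°).

PF = 0.0002452 (leading, φ = -90.0°)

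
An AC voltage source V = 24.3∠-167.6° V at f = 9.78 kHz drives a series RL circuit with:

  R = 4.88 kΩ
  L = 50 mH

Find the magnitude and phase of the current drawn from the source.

Step 1 — Angular frequency: ω = 2π·f = 2π·9780 = 6.145e+04 rad/s.
Step 2 — Component impedances:
  R: Z = R = 4880 Ω
  L: Z = jωL = j·6.145e+04·0.05 = 0 + j3072 Ω
Step 3 — Series combination: Z_total = R + L = 4880 + j3072 Ω = 5767∠32.2° Ω.
Step 4 — Source phasor: V = 24.3∠-167.6° V = -23.73 - j5.218 V.
Step 5 — Ohm's law: I = V / Z_total = (-23.73 - j5.218) / (4880 + j3072) = -0.003965 + j0.001427 A.
Step 6 — Convert to polar: |I| = 0.004214 A, ∠I = 160.2°.

I = 0.004214∠160.2° A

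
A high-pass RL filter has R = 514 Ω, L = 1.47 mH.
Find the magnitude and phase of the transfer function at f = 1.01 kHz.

Step 1 — Angular frequency: ω = 2π·1010 = 6346 rad/s.
Step 2 — Transfer function: H(jω) = jωL/(R + jωL).
Step 3 — Numerator jωL = j·9.329; denominator R + jωL = 514 + j9.329.
Step 4 — H = 0.0003293 + j0.01814.
Step 5 — Magnitude: |H| = 0.01815 (-34.8 dB); phase: φ = 89.0°.

|H| = 0.01815 (-34.8 dB), φ = 89.0°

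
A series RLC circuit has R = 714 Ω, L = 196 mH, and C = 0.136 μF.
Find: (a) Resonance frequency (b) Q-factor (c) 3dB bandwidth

Step 1 — Resonance: ω₀ = 1/√(LC) = 1/√(0.196·1.36e-07) = 6125 rad/s.
Step 2 — f₀ = ω₀/(2π) = 974.8 Hz.
Step 3 — Series Q: Q = ω₀L/R = 6125·0.196/714 = 1.681.
Step 4 — Bandwidth: Δω = ω₀/Q = 3643 rad/s; BW = Δω/(2π) = 579.8 Hz.

(a) f₀ = 974.8 Hz  (b) Q = 1.681  (c) BW = 579.8 Hz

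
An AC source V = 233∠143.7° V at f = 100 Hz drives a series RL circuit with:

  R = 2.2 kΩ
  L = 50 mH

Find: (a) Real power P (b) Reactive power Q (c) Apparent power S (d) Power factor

Step 1 — Angular frequency: ω = 2π·f = 2π·100 = 628.3 rad/s.
Step 2 — Component impedances:
  R: Z = R = 2200 Ω
  L: Z = jωL = j·628.3·0.05 = 0 + j31.42 Ω
Step 3 — Series combination: Z_total = R + L = 2200 + j31.42 Ω = 2200∠0.8° Ω.
Step 4 — Source phasor: V = 233∠143.7° V = -187.8 + j137.9 V.
Step 5 — Current: I = V / Z = -0.08444 + j0.06391 A = 0.1059∠142.9° A.
Step 6 — Complex power: S = V·I* = 24.67 + j0.3523 VA.
Step 7 — Real power: P = Re(S) = 24.67 W.
Step 8 — Reactive power: Q = Im(S) = 0.3523 VAR.
Step 9 — Apparent power: |S| = 24.67 VA.
Step 10 — Power factor: PF = P/|S| = 0.9999 (lagging).

(a) P = 24.67 W  (b) Q = 0.3523 VAR  (c) S = 24.67 VA  (d) PF = 0.9999 (lagging)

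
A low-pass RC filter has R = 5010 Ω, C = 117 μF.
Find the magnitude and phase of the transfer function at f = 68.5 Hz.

Step 1 — Angular frequency: ω = 2π·68.5 = 430.4 rad/s.
Step 2 — Transfer function: H(jω) = 1/(1 + jωRC).
Step 3 — Denominator: 1 + jωRC = 1 + j·430.4·5010·0.000117 = 1 + j252.3.
Step 4 — H = 1.571e-05 - j0.003964.
Step 5 — Magnitude: |H| = 0.003964 (-48.0 dB); phase: φ = -89.8°.

|H| = 0.003964 (-48.0 dB), φ = -89.8°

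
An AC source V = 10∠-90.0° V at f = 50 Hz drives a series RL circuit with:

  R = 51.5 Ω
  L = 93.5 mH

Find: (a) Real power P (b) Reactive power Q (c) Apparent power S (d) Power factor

Step 1 — Angular frequency: ω = 2π·f = 2π·50 = 314.2 rad/s.
Step 2 — Component impedances:
  R: Z = R = 51.5 Ω
  L: Z = jωL = j·314.2·0.0935 = 0 + j29.37 Ω
Step 3 — Series combination: Z_total = R + L = 51.5 + j29.37 Ω = 59.29∠29.7° Ω.
Step 4 — Source phasor: V = 10∠-90.0° V = 0 - j10 V.
Step 5 — Current: I = V / Z = -0.08357 - j0.1465 A = 0.1687∠-119.7° A.
Step 6 — Complex power: S = V·I* = 1.465 + j0.8357 VA.
Step 7 — Real power: P = Re(S) = 1.465 W.
Step 8 — Reactive power: Q = Im(S) = 0.8357 VAR.
Step 9 — Apparent power: |S| = 1.687 VA.
Step 10 — Power factor: PF = P/|S| = 0.8686 (lagging).

(a) P = 1.465 W  (b) Q = 0.8357 VAR  (c) S = 1.687 VA  (d) PF = 0.8686 (lagging)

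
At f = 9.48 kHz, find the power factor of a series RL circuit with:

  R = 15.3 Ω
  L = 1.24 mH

Step 1 — Angular frequency: ω = 2π·f = 2π·9480 = 5.956e+04 rad/s.
Step 2 — Component impedances:
  R: Z = R = 15.3 Ω
  L: Z = jωL = j·5.956e+04·0.00124 = 0 + j73.86 Ω
Step 3 — Series combination: Z_total = R + L = 15.3 + j73.86 Ω = 75.43∠78.3° Ω.
Step 4 — Power factor: PF = cos(φ) = Re(Z)/|Z| = 15.3/75.43 = 0.2028.
Step 5 — Type: Im(Z) = 73.86 ⇒ lagging (phase φ = 78.3°).

PF = 0.2028 (lagging, φ = 78.3°)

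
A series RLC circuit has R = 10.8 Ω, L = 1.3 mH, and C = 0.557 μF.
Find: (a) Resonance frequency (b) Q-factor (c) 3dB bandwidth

Step 1 — Resonance condition Im(Z)=0 gives ω₀ = 1/√(LC).
Step 2 — ω₀ = 1/√(0.0013·5.57e-07) = 3.716e+04 rad/s.
Step 3 — f₀ = ω₀/(2π) = 5915 Hz.
Step 4 — Series Q: Q = ω₀L/R = 3.716e+04·0.0013/10.8 = 4.473.
Step 5 — 3dB bandwidth: Δω = ω₀/Q = 8308 rad/s; BW = Δω/(2π) = 1322 Hz.

(a) f₀ = 5915 Hz  (b) Q = 4.473  (c) BW = 1322 Hz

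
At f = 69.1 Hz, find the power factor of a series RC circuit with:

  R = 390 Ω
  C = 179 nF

Step 1 — Angular frequency: ω = 2π·f = 2π·69.1 = 434.2 rad/s.
Step 2 — Component impedances:
  R: Z = R = 390 Ω
  C: Z = 1/(jωC) = -j/(ω·C) = 0 - j1.287e+04 Ω
Step 3 — Series combination: Z_total = R + C = 390 - j1.287e+04 Ω = 1.287e+04∠-88.3° Ω.
Step 4 — Power factor: PF = cos(φ) = Re(Z)/|Z| = 390/1.287e+04 = 0.0303.
Step 5 — Type: Im(Z) = -1.287e+04 ⇒ leading (phase φ = -88.3°).

PF = 0.0303 (leading, φ = -88.3°)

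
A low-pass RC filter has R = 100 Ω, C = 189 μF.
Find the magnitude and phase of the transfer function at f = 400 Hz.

Step 1 — Angular frequency: ω = 2π·400 = 2513 rad/s.
Step 2 — Transfer function: H(jω) = 1/(1 + jωRC).
Step 3 — Denominator: 1 + jωRC = 1 + j·2513·100·0.000189 = 1 + j47.5.
Step 4 — H = 0.000443 - j0.02104.
Step 5 — Magnitude: |H| = 0.02105 (-33.5 dB); phase: φ = -88.8°.

|H| = 0.02105 (-33.5 dB), φ = -88.8°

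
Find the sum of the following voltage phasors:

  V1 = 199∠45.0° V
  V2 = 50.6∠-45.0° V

Step 1 — Convert each phasor to rectangular form:
  V1 = 199·(cos(45.0°) + j·sin(45.0°)) = 140.7 + j140.7 V
  V2 = 50.6·(cos(-45.0°) + j·sin(-45.0°)) = 35.78 - j35.78 V
Step 2 — Sum components: V_total = 176.5 + j104.9 V.
Step 3 — Convert to polar: |V_total| = 205.3 V, ∠V_total = 30.7°.

V_total = 205.3∠30.7° V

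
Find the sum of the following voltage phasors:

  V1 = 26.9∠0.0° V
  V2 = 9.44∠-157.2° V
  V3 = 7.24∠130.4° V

Step 1 — Convert each phasor to rectangular form:
  V1 = 26.9·(cos(0.0°) + j·sin(0.0°)) = 26.9 V
  V2 = 9.44·(cos(-157.2°) + j·sin(-157.2°)) = -8.702 - j3.658 V
  V3 = 7.24·(cos(130.4°) + j·sin(130.4°)) = -4.692 + j5.514 V
Step 2 — Sum components: V_total = 13.51 + j1.855 V.
Step 3 — Convert to polar: |V_total| = 13.63 V, ∠V_total = 7.8°.

V_total = 13.63∠7.8° V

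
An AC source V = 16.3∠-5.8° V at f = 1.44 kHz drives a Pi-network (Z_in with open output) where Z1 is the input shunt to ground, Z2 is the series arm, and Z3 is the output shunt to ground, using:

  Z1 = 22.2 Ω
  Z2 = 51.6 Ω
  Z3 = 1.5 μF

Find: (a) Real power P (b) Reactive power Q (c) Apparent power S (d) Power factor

Step 1 — Angular frequency: ω = 2π·f = 2π·1440 = 9048 rad/s.
Step 2 — Component impedances:
  Z1: Z = R = 22.2 Ω
  Z2: Z = R = 51.6 Ω
  Z3: Z = 1/(jωC) = -j/(ω·C) = 0 - j73.68 Ω
Step 3 — With open output, the series arm Z2 and the output shunt Z3 appear in series to ground: Z2 + Z3 = 51.6 - j73.68 Ω.
Step 4 — Parallel with input shunt Z1: Z_in = Z1 || (Z2 + Z3) = 18.86 - j3.339 Ω = 19.15∠-10.0° Ω.
Step 5 — Source phasor: V = 16.3∠-5.8° V = 16.22 - j1.647 V.
Step 6 — Current: I = V / Z = 0.8489 + j0.06296 A = 0.8512∠4.2° A.
Step 7 — Complex power: S = V·I* = 13.66 - j2.419 VA.
Step 8 — Real power: P = Re(S) = 13.66 W.
Step 9 — Reactive power: Q = Im(S) = -2.419 VAR.
Step 10 — Apparent power: |S| = 13.87 VA.
Step 11 — Power factor: PF = P/|S| = 0.9847 (leading).

(a) P = 13.66 W  (b) Q = -2.419 VAR  (c) S = 13.87 VA  (d) PF = 0.9847 (leading)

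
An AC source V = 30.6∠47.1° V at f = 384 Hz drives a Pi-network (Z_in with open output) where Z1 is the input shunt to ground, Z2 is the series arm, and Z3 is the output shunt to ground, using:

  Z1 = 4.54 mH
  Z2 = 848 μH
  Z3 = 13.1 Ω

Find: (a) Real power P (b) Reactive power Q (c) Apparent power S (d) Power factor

Step 1 — Angular frequency: ω = 2π·f = 2π·384 = 2413 rad/s.
Step 2 — Component impedances:
  Z1: Z = jωL = j·2413·0.00454 = 0 + j10.95 Ω
  Z2: Z = jωL = j·2413·0.000848 = 0 + j2.046 Ω
  Z3: Z = R = 13.1 Ω
Step 3 — With open output, the series arm Z2 and the output shunt Z3 appear in series to ground: Z2 + Z3 = 13.1 + j2.046 Ω.
Step 4 — Parallel with input shunt Z1: Z_in = Z1 || (Z2 + Z3) = 4.615 + j6.374 Ω = 7.869∠54.1° Ω.
Step 5 — Source phasor: V = 30.6∠47.1° V = 20.83 + j22.42 V.
Step 6 — Current: I = V / Z = 3.859 - j0.4737 A = 3.888∠-7.0° A.
Step 7 — Complex power: S = V·I* = 69.78 + j96.38 VA.
Step 8 — Real power: P = Re(S) = 69.78 W.
Step 9 — Reactive power: Q = Im(S) = 96.38 VAR.
Step 10 — Apparent power: |S| = 119 VA.
Step 11 — Power factor: PF = P/|S| = 0.5864 (lagging).

(a) P = 69.78 W  (b) Q = 96.38 VAR  (c) S = 119 VA  (d) PF = 0.5864 (lagging)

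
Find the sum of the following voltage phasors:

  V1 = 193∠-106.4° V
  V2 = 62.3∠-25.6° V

Step 1 — Convert each phasor to rectangular form:
  V1 = 193·(cos(-106.4°) + j·sin(-106.4°)) = -54.49 - j185.1 V
  V2 = 62.3·(cos(-25.6°) + j·sin(-25.6°)) = 56.18 - j26.92 V
Step 2 — Sum components: V_total = 1.692 - j212.1 V.
Step 3 — Convert to polar: |V_total| = 212.1 V, ∠V_total = -89.5°.

V_total = 212.1∠-89.5° V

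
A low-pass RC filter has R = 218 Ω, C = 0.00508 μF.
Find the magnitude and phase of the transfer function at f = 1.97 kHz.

Step 1 — Angular frequency: ω = 2π·1970 = 1.238e+04 rad/s.
Step 2 — Transfer function: H(jω) = 1/(1 + jωRC).
Step 3 — Denominator: 1 + jωRC = 1 + j·1.238e+04·218·5.08e-09 = 1 + j0.01371.
Step 4 — H = 0.9998 - j0.01371.
Step 5 — Magnitude: |H| = 0.9999 (-0.0 dB); phase: φ = -0.8°.

|H| = 0.9999 (-0.0 dB), φ = -0.8°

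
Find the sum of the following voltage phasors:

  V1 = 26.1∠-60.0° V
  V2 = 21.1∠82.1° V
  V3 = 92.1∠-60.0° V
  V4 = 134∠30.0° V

Step 1 — Convert each phasor to rectangular form:
  V1 = 26.1·(cos(-60.0°) + j·sin(-60.0°)) = 13.05 - j22.6 V
  V2 = 21.1·(cos(82.1°) + j·sin(82.1°)) = 2.9 + j20.9 V
  V3 = 92.1·(cos(-60.0°) + j·sin(-60.0°)) = 46.05 - j79.76 V
  V4 = 134·(cos(30.0°) + j·sin(30.0°)) = 116 + j67 V
Step 2 — Sum components: V_total = 178 - j14.46 V.
Step 3 — Convert to polar: |V_total| = 178.6 V, ∠V_total = -4.6°.

V_total = 178.6∠-4.6° V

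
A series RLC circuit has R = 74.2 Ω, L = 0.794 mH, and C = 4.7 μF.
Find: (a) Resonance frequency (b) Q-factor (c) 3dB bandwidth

Step 1 — Resonance: ω₀ = 1/√(LC) = 1/√(0.000794·4.7e-06) = 1.637e+04 rad/s.
Step 2 — f₀ = ω₀/(2π) = 2605 Hz.
Step 3 — Series Q: Q = ω₀L/R = 1.637e+04·0.000794/74.2 = 0.1752.
Step 4 — Bandwidth: Δω = ω₀/Q = 9.345e+04 rad/s; BW = Δω/(2π) = 1.487e+04 Hz.

(a) f₀ = 2605 Hz  (b) Q = 0.1752  (c) BW = 1.487e+04 Hz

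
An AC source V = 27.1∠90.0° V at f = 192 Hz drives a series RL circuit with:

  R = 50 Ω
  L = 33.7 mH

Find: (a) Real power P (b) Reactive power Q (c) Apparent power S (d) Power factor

Step 1 — Angular frequency: ω = 2π·f = 2π·192 = 1206 rad/s.
Step 2 — Component impedances:
  R: Z = R = 50 Ω
  L: Z = jωL = j·1206·0.0337 = 0 + j40.65 Ω
Step 3 — Series combination: Z_total = R + L = 50 + j40.65 Ω = 64.44∠39.1° Ω.
Step 4 — Source phasor: V = 27.1∠90.0° V = 0 + j27.1 V.
Step 5 — Current: I = V / Z = 0.2653 + j0.3263 A = 0.4205∠50.9° A.
Step 6 — Complex power: S = V·I* = 8.842 + j7.19 VA.
Step 7 — Real power: P = Re(S) = 8.842 W.
Step 8 — Reactive power: Q = Im(S) = 7.19 VAR.
Step 9 — Apparent power: |S| = 11.4 VA.
Step 10 — Power factor: PF = P/|S| = 0.7759 (lagging).

(a) P = 8.842 W  (b) Q = 7.19 VAR  (c) S = 11.4 VA  (d) PF = 0.7759 (lagging)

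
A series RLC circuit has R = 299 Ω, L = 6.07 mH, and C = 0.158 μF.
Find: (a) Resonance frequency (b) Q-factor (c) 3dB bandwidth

Step 1 — Resonance condition Im(Z)=0 gives ω₀ = 1/√(LC).
Step 2 — ω₀ = 1/√(0.00607·1.58e-07) = 3.229e+04 rad/s.
Step 3 — f₀ = ω₀/(2π) = 5139 Hz.
Step 4 — Series Q: Q = ω₀L/R = 3.229e+04·0.00607/299 = 0.6555.
Step 5 — 3dB bandwidth: Δω = ω₀/Q = 4.926e+04 rad/s; BW = Δω/(2π) = 7840 Hz.

(a) f₀ = 5139 Hz  (b) Q = 0.6555  (c) BW = 7840 Hz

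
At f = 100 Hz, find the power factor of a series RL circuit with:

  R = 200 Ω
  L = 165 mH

Step 1 — Angular frequency: ω = 2π·f = 2π·100 = 628.3 rad/s.
Step 2 — Component impedances:
  R: Z = R = 200 Ω
  L: Z = jωL = j·628.3·0.165 = 0 + j103.7 Ω
Step 3 — Series combination: Z_total = R + L = 200 + j103.7 Ω = 225.3∠27.4° Ω.
Step 4 — Power factor: PF = cos(φ) = Re(Z)/|Z| = 200/225.27 = 0.8878.
Step 5 — Type: Im(Z) = 103.7 ⇒ lagging (phase φ = 27.4°).

PF = 0.8878 (lagging, φ = 27.4°)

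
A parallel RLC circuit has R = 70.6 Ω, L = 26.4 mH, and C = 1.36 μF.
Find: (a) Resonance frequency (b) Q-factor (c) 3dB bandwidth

Step 1 — Resonance: ω₀ = 1/√(LC) = 1/√(0.0264·1.36e-06) = 5278 rad/s.
Step 2 — f₀ = ω₀/(2π) = 839.9 Hz.
Step 3 — Parallel Q: Q = R/(ω₀L) = 70.6/(5278·0.0264) = 0.5067.
Step 4 — Bandwidth: Δω = ω₀/Q = 1.041e+04 rad/s; BW = Δω/(2π) = 1658 Hz.

(a) f₀ = 839.9 Hz  (b) Q = 0.5067  (c) BW = 1658 Hz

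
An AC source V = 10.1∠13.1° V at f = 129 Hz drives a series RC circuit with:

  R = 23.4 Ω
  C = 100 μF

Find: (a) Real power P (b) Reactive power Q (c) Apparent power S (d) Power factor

Step 1 — Angular frequency: ω = 2π·f = 2π·129 = 810.5 rad/s.
Step 2 — Component impedances:
  R: Z = R = 23.4 Ω
  C: Z = 1/(jωC) = -j/(ω·C) = 0 - j12.34 Ω
Step 3 — Series combination: Z_total = R + C = 23.4 - j12.34 Ω = 26.45∠-27.8° Ω.
Step 4 — Source phasor: V = 10.1∠13.1° V = 9.837 + j2.289 V.
Step 5 — Current: I = V / Z = 0.2886 + j0.25 A = 0.3818∠40.9° A.
Step 6 — Complex power: S = V·I* = 3.411 - j1.799 VA.
Step 7 — Real power: P = Re(S) = 3.411 W.
Step 8 — Reactive power: Q = Im(S) = -1.799 VAR.
Step 9 — Apparent power: |S| = 3.856 VA.
Step 10 — Power factor: PF = P/|S| = 0.8846 (leading).

(a) P = 3.411 W  (b) Q = -1.799 VAR  (c) S = 3.856 VA  (d) PF = 0.8846 (leading)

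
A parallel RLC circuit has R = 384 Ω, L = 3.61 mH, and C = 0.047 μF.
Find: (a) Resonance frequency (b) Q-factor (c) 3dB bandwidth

Step 1 — Resonance: ω₀ = 1/√(LC) = 1/√(0.00361·4.7e-08) = 7.677e+04 rad/s.
Step 2 — f₀ = ω₀/(2π) = 1.222e+04 Hz.
Step 3 — Parallel Q: Q = R/(ω₀L) = 384/(7.677e+04·0.00361) = 1.386.
Step 4 — Bandwidth: Δω = ω₀/Q = 5.541e+04 rad/s; BW = Δω/(2π) = 8818 Hz.

(a) f₀ = 1.222e+04 Hz  (b) Q = 1.386  (c) BW = 8818 Hz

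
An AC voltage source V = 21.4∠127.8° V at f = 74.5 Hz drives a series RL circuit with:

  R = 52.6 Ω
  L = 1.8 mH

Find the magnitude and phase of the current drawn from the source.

Step 1 — Angular frequency: ω = 2π·f = 2π·74.5 = 468.1 rad/s.
Step 2 — Component impedances:
  R: Z = R = 52.6 Ω
  L: Z = jωL = j·468.1·0.0018 = 0 + j0.8426 Ω
Step 3 — Series combination: Z_total = R + L = 52.6 + j0.8426 Ω = 52.61∠0.9° Ω.
Step 4 — Source phasor: V = 21.4∠127.8° V = -13.12 + j16.91 V.
Step 5 — Ohm's law: I = V / Z_total = (-13.12 + j16.91) / (52.6 + j0.8426) = -0.2441 + j0.3254 A.
Step 6 — Convert to polar: |I| = 0.4068 A, ∠I = 126.9°.

I = 0.4068∠126.9° A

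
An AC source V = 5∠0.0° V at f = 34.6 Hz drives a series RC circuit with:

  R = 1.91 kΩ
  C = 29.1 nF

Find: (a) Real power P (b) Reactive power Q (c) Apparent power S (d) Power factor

Step 1 — Angular frequency: ω = 2π·f = 2π·34.6 = 217.4 rad/s.
Step 2 — Component impedances:
  R: Z = R = 1910 Ω
  C: Z = 1/(jωC) = -j/(ω·C) = 0 - j1.581e+05 Ω
Step 3 — Series combination: Z_total = R + C = 1910 - j1.581e+05 Ω = 1.581e+05∠-89.3° Ω.
Step 4 — Source phasor: V = 5∠0.0° V = 5 V.
Step 5 — Current: I = V / Z = 3.822e-07 + j3.163e-05 A = 3.163e-05∠89.3° A.
Step 6 — Complex power: S = V·I* = 1.911e-06 - j0.0001581 VA.
Step 7 — Real power: P = Re(S) = 1.911e-06 W.
Step 8 — Reactive power: Q = Im(S) = -0.0001581 VAR.
Step 9 — Apparent power: |S| = 0.0001581 VA.
Step 10 — Power factor: PF = P/|S| = 0.01208 (leading).

(a) P = 1.911e-06 W  (b) Q = -0.0001581 VAR  (c) S = 0.0001581 VA  (d) PF = 0.01208 (leading)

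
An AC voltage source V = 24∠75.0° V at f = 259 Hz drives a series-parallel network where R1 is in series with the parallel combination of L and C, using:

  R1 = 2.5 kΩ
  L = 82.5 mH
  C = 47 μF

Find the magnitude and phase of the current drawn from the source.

Step 1 — Angular frequency: ω = 2π·f = 2π·259 = 1627 rad/s.
Step 2 — Component impedances:
  R1: Z = R = 2500 Ω
  L: Z = jωL = j·1627·0.0825 = 0 + j134.3 Ω
  C: Z = 1/(jωC) = -j/(ω·C) = 0 - j13.07 Ω
Step 3 — Parallel branch: L || C = 1/(1/L + 1/C) = 0 - j14.49 Ω.
Step 4 — Series with R1: Z_total = R1 + (L || C) = 2500 - j14.49 Ω = 2500∠-0.3° Ω.
Step 5 — Source phasor: V = 24∠75.0° V = 6.212 + j23.18 V.
Step 6 — Ohm's law: I = V / Z_total = (6.212 + j23.18) / (2500 - j14.49) = 0.002431 + j0.009287 A.
Step 7 — Convert to polar: |I| = 0.0096 A, ∠I = 75.3°.

I = 0.0096∠75.3° A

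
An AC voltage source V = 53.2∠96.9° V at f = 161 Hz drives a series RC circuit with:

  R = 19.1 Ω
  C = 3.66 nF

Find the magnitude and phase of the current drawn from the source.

Step 1 — Angular frequency: ω = 2π·f = 2π·161 = 1012 rad/s.
Step 2 — Component impedances:
  R: Z = R = 19.1 Ω
  C: Z = 1/(jωC) = -j/(ω·C) = 0 - j2.701e+05 Ω
Step 3 — Series combination: Z_total = R + C = 19.1 - j2.701e+05 Ω = 2.701e+05∠-90.0° Ω.
Step 4 — Source phasor: V = 53.2∠96.9° V = -6.391 + j52.81 V.
Step 5 — Ohm's law: I = V / Z_total = (-6.391 + j52.81) / (19.1 - j2.701e+05) = -0.0001955 - j2.365e-05 A.
Step 6 — Convert to polar: |I| = 0.000197 A, ∠I = -173.1°.

I = 0.000197∠-173.1° A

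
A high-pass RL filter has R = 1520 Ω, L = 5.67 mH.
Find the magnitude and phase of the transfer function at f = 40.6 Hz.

Step 1 — Angular frequency: ω = 2π·40.6 = 255.1 rad/s.
Step 2 — Transfer function: H(jω) = jωL/(R + jωL).
Step 3 — Numerator jωL = j·1.446; denominator R + jωL = 1520 + j1.446.
Step 4 — H = 9.055e-07 + j0.0009516.
Step 5 — Magnitude: |H| = 0.0009516 (-60.4 dB); phase: φ = 89.9°.

|H| = 0.0009516 (-60.4 dB), φ = 89.9°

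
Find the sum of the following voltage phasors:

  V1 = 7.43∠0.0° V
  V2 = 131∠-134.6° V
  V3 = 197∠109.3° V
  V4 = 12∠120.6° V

Step 1 — Convert each phasor to rectangular form:
  V1 = 7.43·(cos(0.0°) + j·sin(0.0°)) = 7.43 V
  V2 = 131·(cos(-134.6°) + j·sin(-134.6°)) = -91.98 - j93.28 V
  V3 = 197·(cos(109.3°) + j·sin(109.3°)) = -65.11 + j185.9 V
  V4 = 12·(cos(120.6°) + j·sin(120.6°)) = -6.108 + j10.33 V
Step 2 — Sum components: V_total = -155.8 + j103 V.
Step 3 — Convert to polar: |V_total| = 186.7 V, ∠V_total = 146.5°.

V_total = 186.7∠146.5° V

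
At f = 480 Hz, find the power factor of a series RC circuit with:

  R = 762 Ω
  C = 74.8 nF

Step 1 — Angular frequency: ω = 2π·f = 2π·480 = 3016 rad/s.
Step 2 — Component impedances:
  R: Z = R = 762 Ω
  C: Z = 1/(jωC) = -j/(ω·C) = 0 - j4433 Ω
Step 3 — Series combination: Z_total = R + C = 762 - j4433 Ω = 4498∠-80.2° Ω.
Step 4 — Power factor: PF = cos(φ) = Re(Z)/|Z| = 762/4498 = 0.1694.
Step 5 — Type: Im(Z) = -4433 ⇒ leading (phase φ = -80.2°).

PF = 0.1694 (leading, φ = -80.2°)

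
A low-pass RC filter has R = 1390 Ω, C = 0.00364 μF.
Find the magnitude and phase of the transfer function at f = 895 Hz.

Step 1 — Angular frequency: ω = 2π·895 = 5623 rad/s.
Step 2 — Transfer function: H(jω) = 1/(1 + jωRC).
Step 3 — Denominator: 1 + jωRC = 1 + j·5623·1390·3.64e-09 = 1 + j0.02845.
Step 4 — H = 0.9992 - j0.02843.
Step 5 — Magnitude: |H| = 0.9996 (-0.0 dB); phase: φ = -1.6°.

|H| = 0.9996 (-0.0 dB), φ = -1.6°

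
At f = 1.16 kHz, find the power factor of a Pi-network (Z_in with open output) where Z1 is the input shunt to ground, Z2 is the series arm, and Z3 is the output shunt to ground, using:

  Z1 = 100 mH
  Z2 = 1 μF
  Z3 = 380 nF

Step 1 — Angular frequency: ω = 2π·f = 2π·1160 = 7288 rad/s.
Step 2 — Component impedances:
  Z1: Z = jωL = j·7288·0.1 = 0 + j728.8 Ω
  Z2: Z = 1/(jωC) = -j/(ω·C) = 0 - j137.2 Ω
  Z3: Z = 1/(jωC) = -j/(ω·C) = 0 - j361.1 Ω
Step 3 — With open output, the series arm Z2 and the output shunt Z3 appear in series to ground: Z2 + Z3 = 0 - j498.3 Ω.
Step 4 — Parallel with input shunt Z1: Z_in = Z1 || (Z2 + Z3) = 0 - j1575 Ω = 1575∠-90.0° Ω.
Step 5 — Power factor: PF = cos(φ) = Re(Z)/|Z| = 0/1575 = 0.
Step 6 — Type: Im(Z) = -1575 ⇒ leading (phase φ = -90.0°).

PF = 0 (leading, φ = -90.0°)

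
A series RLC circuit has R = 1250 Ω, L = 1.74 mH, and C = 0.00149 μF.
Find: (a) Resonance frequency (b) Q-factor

Step 1 — Resonance condition Im(Z)=0 gives ω₀ = 1/√(LC).
Step 2 — ω₀ = 1/√(0.00174·1.49e-09) = 6.211e+05 rad/s.
Step 3 — f₀ = ω₀/(2π) = 9.884e+04 Hz.
Step 4 — Series Q: Q = ω₀L/R = 6.211e+05·0.00174/1250 = 0.8645.

(a) f₀ = 9.884e+04 Hz  (b) Q = 0.8645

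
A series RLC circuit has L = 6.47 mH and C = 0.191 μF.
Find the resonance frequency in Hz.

Step 1 — Resonance condition Im(Z)=0 gives ω₀ = 1/√(LC).
Step 2 — ω₀ = 1/√(0.00647·1.91e-07) = 2.845e+04 rad/s.
Step 3 — f₀ = ω₀/(2π) = 4527 Hz.

f₀ = 4527 Hz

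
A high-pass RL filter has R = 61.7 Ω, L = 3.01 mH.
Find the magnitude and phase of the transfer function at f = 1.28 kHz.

Step 1 — Angular frequency: ω = 2π·1280 = 8042 rad/s.
Step 2 — Transfer function: H(jω) = jωL/(R + jωL).
Step 3 — Numerator jωL = j·24.21; denominator R + jωL = 61.7 + j24.21.
Step 4 — H = 0.1334 + j0.34.
Step 5 — Magnitude: |H| = 0.3652 (-8.7 dB); phase: φ = 68.6°.

|H| = 0.3652 (-8.7 dB), φ = 68.6°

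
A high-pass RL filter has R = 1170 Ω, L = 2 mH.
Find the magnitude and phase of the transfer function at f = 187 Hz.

Step 1 — Angular frequency: ω = 2π·187 = 1175 rad/s.
Step 2 — Transfer function: H(jω) = jωL/(R + jωL).
Step 3 — Numerator jωL = j·2.35; denominator R + jωL = 1170 + j2.35.
Step 4 — H = 4.034e-06 + j0.002008.
Step 5 — Magnitude: |H| = 0.002008 (-53.9 dB); phase: φ = 89.9°.

|H| = 0.002008 (-53.9 dB), φ = 89.9°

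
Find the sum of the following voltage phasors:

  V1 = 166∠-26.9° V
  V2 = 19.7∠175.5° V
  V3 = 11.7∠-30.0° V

Step 1 — Convert each phasor to rectangular form:
  V1 = 166·(cos(-26.9°) + j·sin(-26.9°)) = 148 - j75.1 V
  V2 = 19.7·(cos(175.5°) + j·sin(175.5°)) = -19.64 + j1.546 V
  V3 = 11.7·(cos(-30.0°) + j·sin(-30.0°)) = 10.13 - j5.85 V
Step 2 — Sum components: V_total = 138.5 - j79.41 V.
Step 3 — Convert to polar: |V_total| = 159.7 V, ∠V_total = -29.8°.

V_total = 159.7∠-29.8° V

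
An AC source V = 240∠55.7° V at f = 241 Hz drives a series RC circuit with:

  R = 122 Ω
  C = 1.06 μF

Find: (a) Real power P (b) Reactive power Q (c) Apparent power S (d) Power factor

Step 1 — Angular frequency: ω = 2π·f = 2π·241 = 1514 rad/s.
Step 2 — Component impedances:
  R: Z = R = 122 Ω
  C: Z = 1/(jωC) = -j/(ω·C) = 0 - j623 Ω
Step 3 — Series combination: Z_total = R + C = 122 - j623 Ω = 634.8∠-78.9° Ω.
Step 4 — Source phasor: V = 240∠55.7° V = 135.2 + j198.3 V.
Step 5 — Current: I = V / Z = -0.2655 + j0.2691 A = 0.378∠134.6° A.
Step 6 — Complex power: S = V·I* = 17.44 - j89.04 VA.
Step 7 — Real power: P = Re(S) = 17.44 W.
Step 8 — Reactive power: Q = Im(S) = -89.04 VAR.
Step 9 — Apparent power: |S| = 90.73 VA.
Step 10 — Power factor: PF = P/|S| = 0.1922 (leading).

(a) P = 17.44 W  (b) Q = -89.04 VAR  (c) S = 90.73 VA  (d) PF = 0.1922 (leading)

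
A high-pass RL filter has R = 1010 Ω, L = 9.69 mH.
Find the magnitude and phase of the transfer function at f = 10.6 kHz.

Step 1 — Angular frequency: ω = 2π·1.06e+04 = 6.66e+04 rad/s.
Step 2 — Transfer function: H(jω) = jωL/(R + jωL).
Step 3 — Numerator jωL = j·645.4; denominator R + jωL = 1010 + j645.4.
Step 4 — H = 0.2899 + j0.4537.
Step 5 — Magnitude: |H| = 0.5384 (-5.4 dB); phase: φ = 57.4°.

|H| = 0.5384 (-5.4 dB), φ = 57.4°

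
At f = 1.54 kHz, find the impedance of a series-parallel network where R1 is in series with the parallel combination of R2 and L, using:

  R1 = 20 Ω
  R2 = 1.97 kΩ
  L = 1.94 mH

Step 1 — Angular frequency: ω = 2π·f = 2π·1540 = 9676 rad/s.
Step 2 — Component impedances:
  R1: Z = R = 20 Ω
  R2: Z = R = 1970 Ω
  L: Z = jωL = j·9676·0.00194 = 0 + j18.77 Ω
Step 3 — Parallel branch: R2 || L = 1/(1/R2 + 1/L) = 0.1789 + j18.77 Ω.
Step 4 — Series with R1: Z_total = R1 + (R2 || L) = 20.18 + j18.77 Ω = 27.56∠42.9° Ω.

Z = 20.18 + j18.77 Ω = 27.56∠42.9° Ω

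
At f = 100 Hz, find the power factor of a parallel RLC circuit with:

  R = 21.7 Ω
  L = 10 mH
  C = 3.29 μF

Step 1 — Angular frequency: ω = 2π·f = 2π·100 = 628.3 rad/s.
Step 2 — Component impedances:
  R: Z = R = 21.7 Ω
  L: Z = jωL = j·628.3·0.01 = 0 + j6.283 Ω
  C: Z = 1/(jωC) = -j/(ω·C) = 0 - j483.8 Ω
Step 3 — Parallel combination: 1/Z_total = 1/R + 1/L + 1/C; Z_total = 1.719 + j5.861 Ω = 6.108∠73.7° Ω.
Step 4 — Power factor: PF = cos(φ) = Re(Z)/|Z| = 1.7195/6.1084 = 0.2815.
Step 5 — Type: Im(Z) = 5.861 ⇒ lagging (phase φ = 73.7°).

PF = 0.2815 (lagging, φ = 73.7°)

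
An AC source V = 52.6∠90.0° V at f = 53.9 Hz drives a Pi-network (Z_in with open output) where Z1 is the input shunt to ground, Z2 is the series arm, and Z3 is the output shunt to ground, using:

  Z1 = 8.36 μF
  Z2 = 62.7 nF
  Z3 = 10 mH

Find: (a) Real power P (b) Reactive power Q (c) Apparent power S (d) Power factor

Step 1 — Angular frequency: ω = 2π·f = 2π·53.9 = 338.7 rad/s.
Step 2 — Component impedances:
  Z1: Z = 1/(jωC) = -j/(ω·C) = 0 - j353.2 Ω
  Z2: Z = 1/(jωC) = -j/(ω·C) = 0 - j4.709e+04 Ω
  Z3: Z = jωL = j·338.7·0.01 = 0 + j3.387 Ω
Step 3 — With open output, the series arm Z2 and the output shunt Z3 appear in series to ground: Z2 + Z3 = 0 - j4.709e+04 Ω.
Step 4 — Parallel with input shunt Z1: Z_in = Z1 || (Z2 + Z3) = 0 - j350.6 Ω = 350.6∠-90.0° Ω.
Step 5 — Source phasor: V = 52.6∠90.0° V = 0 + j52.6 V.
Step 6 — Current: I = V / Z = -0.15 A = 0.15∠180.0° A.
Step 7 — Complex power: S = V·I* = 0 - j7.892 VA.
Step 8 — Real power: P = Re(S) = 0 W.
Step 9 — Reactive power: Q = Im(S) = -7.892 VAR.
Step 10 — Apparent power: |S| = 7.892 VA.
Step 11 — Power factor: PF = P/|S| = 0 (leading).

(a) P = 0 W  (b) Q = -7.892 VAR  (c) S = 7.892 VA  (d) PF = 0 (leading)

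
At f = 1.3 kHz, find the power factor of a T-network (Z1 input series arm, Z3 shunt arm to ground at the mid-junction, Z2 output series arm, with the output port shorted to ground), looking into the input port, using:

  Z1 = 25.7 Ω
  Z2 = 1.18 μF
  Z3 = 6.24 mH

Step 1 — Angular frequency: ω = 2π·f = 2π·1300 = 8168 rad/s.
Step 2 — Component impedances:
  Z1: Z = R = 25.7 Ω
  Z2: Z = 1/(jωC) = -j/(ω·C) = 0 - j103.8 Ω
  Z3: Z = jωL = j·8168·0.00624 = 0 + j50.97 Ω
Step 3 — With the output port shorted to ground, the output series arm Z2 runs from the junction to ground; the shunt arm Z3 also runs from the junction to ground. They appear in parallel: Z3 || Z2 = 0 + j100.2 Ω.
Step 4 — Series with input arm Z1: Z_in = Z1 + (Z3 || Z2) = 25.7 + j100.2 Ω = 103.4∠75.6° Ω.
Step 5 — Power factor: PF = cos(φ) = Re(Z)/|Z| = 25.7/103.4 = 0.2485.
Step 6 — Type: Im(Z) = 100.2 ⇒ lagging (phase φ = 75.6°).

PF = 0.2485 (lagging, φ = 75.6°)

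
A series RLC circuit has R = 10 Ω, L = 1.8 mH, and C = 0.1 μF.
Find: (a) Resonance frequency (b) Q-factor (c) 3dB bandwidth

Step 1 — Resonance: ω₀ = 1/√(LC) = 1/√(0.0018·1e-07) = 7.454e+04 rad/s.
Step 2 — f₀ = ω₀/(2π) = 1.186e+04 Hz.
Step 3 — Series Q: Q = ω₀L/R = 7.454e+04·0.0018/10 = 13.42.
Step 4 — Bandwidth: Δω = ω₀/Q = 5556 rad/s; BW = Δω/(2π) = 884.2 Hz.

(a) f₀ = 1.186e+04 Hz  (b) Q = 13.42  (c) BW = 884.2 Hz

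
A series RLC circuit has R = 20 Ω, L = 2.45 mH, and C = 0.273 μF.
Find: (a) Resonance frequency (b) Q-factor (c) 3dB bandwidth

Step 1 — Resonance: ω₀ = 1/√(LC) = 1/√(0.00245·2.73e-07) = 3.867e+04 rad/s.
Step 2 — f₀ = ω₀/(2π) = 6154 Hz.
Step 3 — Series Q: Q = ω₀L/R = 3.867e+04·0.00245/20 = 4.737.
Step 4 — Bandwidth: Δω = ω₀/Q = 8163 rad/s; BW = Δω/(2π) = 1299 Hz.

(a) f₀ = 6154 Hz  (b) Q = 4.737  (c) BW = 1299 Hz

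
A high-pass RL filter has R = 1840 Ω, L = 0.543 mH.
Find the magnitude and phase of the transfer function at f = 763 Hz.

Step 1 — Angular frequency: ω = 2π·763 = 4794 rad/s.
Step 2 — Transfer function: H(jω) = jωL/(R + jωL).
Step 3 — Numerator jωL = j·2.603; denominator R + jωL = 1840 + j2.603.
Step 4 — H = 2.002e-06 + j0.001415.
Step 5 — Magnitude: |H| = 0.001415 (-57.0 dB); phase: φ = 89.9°.

|H| = 0.001415 (-57.0 dB), φ = 89.9°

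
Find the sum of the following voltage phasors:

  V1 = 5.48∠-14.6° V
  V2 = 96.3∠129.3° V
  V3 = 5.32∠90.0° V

Step 1 — Convert each phasor to rectangular form:
  V1 = 5.48·(cos(-14.6°) + j·sin(-14.6°)) = 5.303 - j1.381 V
  V2 = 96.3·(cos(129.3°) + j·sin(129.3°)) = -60.99 + j74.52 V
  V3 = 5.32·(cos(90.0°) + j·sin(90.0°)) = 0 + j5.32 V
Step 2 — Sum components: V_total = -55.69 + j78.46 V.
Step 3 — Convert to polar: |V_total| = 96.22 V, ∠V_total = 125.4°.

V_total = 96.22∠125.4° V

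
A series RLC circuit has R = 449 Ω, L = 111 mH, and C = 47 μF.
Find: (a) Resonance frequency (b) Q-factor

Step 1 — Resonance condition Im(Z)=0 gives ω₀ = 1/√(LC).
Step 2 — ω₀ = 1/√(0.111·4.7e-05) = 437.8 rad/s.
Step 3 — f₀ = ω₀/(2π) = 69.68 Hz.
Step 4 — Series Q: Q = ω₀L/R = 437.8·0.111/449 = 0.1082.

(a) f₀ = 69.68 Hz  (b) Q = 0.1082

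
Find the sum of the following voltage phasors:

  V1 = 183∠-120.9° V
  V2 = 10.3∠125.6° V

Step 1 — Convert each phasor to rectangular form:
  V1 = 183·(cos(-120.9°) + j·sin(-120.9°)) = -93.98 - j157 V
  V2 = 10.3·(cos(125.6°) + j·sin(125.6°)) = -5.996 + j8.375 V
Step 2 — Sum components: V_total = -99.97 - j148.7 V.
Step 3 — Convert to polar: |V_total| = 179.1 V, ∠V_total = -123.9°.

V_total = 179.1∠-123.9° V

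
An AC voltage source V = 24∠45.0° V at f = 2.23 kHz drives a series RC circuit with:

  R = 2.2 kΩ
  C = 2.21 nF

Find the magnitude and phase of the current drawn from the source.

Step 1 — Angular frequency: ω = 2π·f = 2π·2230 = 1.401e+04 rad/s.
Step 2 — Component impedances:
  R: Z = R = 2200 Ω
  C: Z = 1/(jωC) = -j/(ω·C) = 0 - j3.229e+04 Ω
Step 3 — Series combination: Z_total = R + C = 2200 - j3.229e+04 Ω = 3.237e+04∠-86.1° Ω.
Step 4 — Source phasor: V = 24∠45.0° V = 16.97 + j16.97 V.
Step 5 — Ohm's law: I = V / Z_total = (16.97 + j16.97) / (2200 - j3.229e+04) = -0.0004874 + j0.0005587 A.
Step 6 — Convert to polar: |I| = 0.0007415 A, ∠I = 131.1°.

I = 0.0007415∠131.1° A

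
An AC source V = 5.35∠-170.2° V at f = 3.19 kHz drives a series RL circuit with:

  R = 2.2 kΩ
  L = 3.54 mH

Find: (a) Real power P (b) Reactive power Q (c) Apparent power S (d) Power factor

Step 1 — Angular frequency: ω = 2π·f = 2π·3190 = 2.004e+04 rad/s.
Step 2 — Component impedances:
  R: Z = R = 2200 Ω
  L: Z = jωL = j·2.004e+04·0.00354 = 0 + j70.95 Ω
Step 3 — Series combination: Z_total = R + L = 2200 + j70.95 Ω = 2201∠1.8° Ω.
Step 4 — Source phasor: V = 5.35∠-170.2° V = -5.272 - j0.9106 V.
Step 5 — Current: I = V / Z = -0.002407 - j0.0003363 A = 0.002431∠-172.0° A.
Step 6 — Complex power: S = V·I* = 0.013 + j0.0004192 VA.
Step 7 — Real power: P = Re(S) = 0.013 W.
Step 8 — Reactive power: Q = Im(S) = 0.0004192 VAR.
Step 9 — Apparent power: |S| = 0.013 VA.
Step 10 — Power factor: PF = P/|S| = 0.9995 (lagging).

(a) P = 0.013 W  (b) Q = 0.0004192 VAR  (c) S = 0.013 VA  (d) PF = 0.9995 (lagging)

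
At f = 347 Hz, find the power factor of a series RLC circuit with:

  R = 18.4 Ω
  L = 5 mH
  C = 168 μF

Step 1 — Angular frequency: ω = 2π·f = 2π·347 = 2180 rad/s.
Step 2 — Component impedances:
  R: Z = R = 18.4 Ω
  L: Z = jωL = j·2180·0.005 = 0 + j10.9 Ω
  C: Z = 1/(jωC) = -j/(ω·C) = 0 - j2.73 Ω
Step 3 — Series combination: Z_total = R + L + C = 18.4 + j8.171 Ω = 20.13∠23.9° Ω.
Step 4 — Power factor: PF = cos(φ) = Re(Z)/|Z| = 18.4/20.133 = 0.9139.
Step 5 — Type: Im(Z) = 8.171 ⇒ lagging (phase φ = 23.9°).

PF = 0.9139 (lagging, φ = 23.9°)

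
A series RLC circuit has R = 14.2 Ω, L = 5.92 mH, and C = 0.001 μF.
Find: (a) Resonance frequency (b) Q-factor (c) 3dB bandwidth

Step 1 — Resonance: ω₀ = 1/√(LC) = 1/√(0.00592·1e-09) = 4.11e+05 rad/s.
Step 2 — f₀ = ω₀/(2π) = 6.541e+04 Hz.
Step 3 — Series Q: Q = ω₀L/R = 4.11e+05·0.00592/14.2 = 171.3.
Step 4 — Bandwidth: Δω = ω₀/Q = 2399 rad/s; BW = Δω/(2π) = 381.8 Hz.

(a) f₀ = 6.541e+04 Hz  (b) Q = 171.3  (c) BW = 381.8 Hz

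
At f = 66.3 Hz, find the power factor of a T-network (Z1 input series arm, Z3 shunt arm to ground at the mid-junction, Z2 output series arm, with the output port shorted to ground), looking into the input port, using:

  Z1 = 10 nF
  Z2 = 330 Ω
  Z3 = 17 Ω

Step 1 — Angular frequency: ω = 2π·f = 2π·66.3 = 416.6 rad/s.
Step 2 — Component impedances:
  Z1: Z = 1/(jωC) = -j/(ω·C) = 0 - j2.401e+05 Ω
  Z2: Z = R = 330 Ω
  Z3: Z = R = 17 Ω
Step 3 — With the output port shorted to ground, the output series arm Z2 runs from the junction to ground; the shunt arm Z3 also runs from the junction to ground. They appear in parallel: Z3 || Z2 = 16.17 Ω.
Step 4 — Series with input arm Z1: Z_in = Z1 + (Z3 || Z2) = 16.17 - j2.401e+05 Ω = 2.401e+05∠-90.0° Ω.
Step 5 — Power factor: PF = cos(φ) = Re(Z)/|Z| = 16.17/2.401e+05 = 6.735e-05.
Step 6 — Type: Im(Z) = -2.401e+05 ⇒ leading (phase φ = -90.0°).

PF = 6.735e-05 (leading, φ = -90.0°)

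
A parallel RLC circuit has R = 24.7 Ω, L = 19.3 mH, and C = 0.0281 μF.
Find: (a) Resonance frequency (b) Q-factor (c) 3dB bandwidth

Step 1 — Resonance: ω₀ = 1/√(LC) = 1/√(0.0193·2.81e-08) = 4.294e+04 rad/s.
Step 2 — f₀ = ω₀/(2π) = 6834 Hz.
Step 3 — Parallel Q: Q = R/(ω₀L) = 24.7/(4.294e+04·0.0193) = 0.0298.
Step 4 — Bandwidth: Δω = ω₀/Q = 1.441e+06 rad/s; BW = Δω/(2π) = 2.293e+05 Hz.

(a) f₀ = 6834 Hz  (b) Q = 0.0298  (c) BW = 2.293e+05 Hz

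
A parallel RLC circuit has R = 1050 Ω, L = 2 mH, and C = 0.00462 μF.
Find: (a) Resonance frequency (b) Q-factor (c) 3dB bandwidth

Step 1 — Resonance: ω₀ = 1/√(LC) = 1/√(0.002·4.62e-09) = 3.29e+05 rad/s.
Step 2 — f₀ = ω₀/(2π) = 5.236e+04 Hz.
Step 3 — Parallel Q: Q = R/(ω₀L) = 1050/(3.29e+05·0.002) = 1.596.
Step 4 — Bandwidth: Δω = ω₀/Q = 2.061e+05 rad/s; BW = Δω/(2π) = 3.281e+04 Hz.

(a) f₀ = 5.236e+04 Hz  (b) Q = 1.596  (c) BW = 3.281e+04 Hz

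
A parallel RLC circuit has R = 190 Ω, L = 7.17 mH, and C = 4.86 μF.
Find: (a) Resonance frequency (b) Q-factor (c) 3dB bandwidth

Step 1 — Resonance: ω₀ = 1/√(LC) = 1/√(0.00717·4.86e-06) = 5357 rad/s.
Step 2 — f₀ = ω₀/(2π) = 852.6 Hz.
Step 3 — Parallel Q: Q = R/(ω₀L) = 190/(5357·0.00717) = 4.947.
Step 4 — Bandwidth: Δω = ω₀/Q = 1083 rad/s; BW = Δω/(2π) = 172.4 Hz.

(a) f₀ = 852.6 Hz  (b) Q = 4.947  (c) BW = 172.4 Hz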